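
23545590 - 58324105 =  - 34778515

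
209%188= 21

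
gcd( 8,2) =2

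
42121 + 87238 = 129359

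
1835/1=1835 = 1835.00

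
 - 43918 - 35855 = -79773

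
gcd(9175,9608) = 1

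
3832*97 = 371704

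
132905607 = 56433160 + 76472447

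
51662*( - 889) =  - 45927518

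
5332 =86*62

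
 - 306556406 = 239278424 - 545834830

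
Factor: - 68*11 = - 748 = -2^2*11^1*17^1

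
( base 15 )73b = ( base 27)26B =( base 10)1631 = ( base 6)11315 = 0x65F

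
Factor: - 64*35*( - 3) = 2^6*3^1*5^1 *7^1 = 6720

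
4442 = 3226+1216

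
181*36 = 6516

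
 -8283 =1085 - 9368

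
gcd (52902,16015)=1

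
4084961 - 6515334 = - 2430373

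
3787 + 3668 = 7455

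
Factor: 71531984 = 2^4*401^1 * 11149^1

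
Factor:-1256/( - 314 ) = 2^2 =4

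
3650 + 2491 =6141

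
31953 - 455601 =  - 423648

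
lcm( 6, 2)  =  6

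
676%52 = 0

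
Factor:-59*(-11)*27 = 3^3 * 11^1*59^1 = 17523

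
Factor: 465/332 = 2^( - 2 )*3^1 * 5^1*31^1*83^( - 1)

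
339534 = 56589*6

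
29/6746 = 29/6746 =0.00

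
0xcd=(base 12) 151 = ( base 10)205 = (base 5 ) 1310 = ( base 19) AF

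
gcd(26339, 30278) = 1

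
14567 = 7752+6815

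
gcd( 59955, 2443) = 7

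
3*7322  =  21966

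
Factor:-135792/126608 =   -  3^2*23^1*193^ (-1 )=- 207/193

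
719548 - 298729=420819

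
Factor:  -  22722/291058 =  - 21/269 = -3^1*7^1*269^ ( - 1 ) 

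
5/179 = 5/179=0.03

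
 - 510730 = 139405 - 650135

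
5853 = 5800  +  53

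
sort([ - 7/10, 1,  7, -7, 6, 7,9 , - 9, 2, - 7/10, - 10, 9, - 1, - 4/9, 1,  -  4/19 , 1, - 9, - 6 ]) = [ - 10,-9, - 9, - 7, - 6, - 1, - 7/10, - 7/10, - 4/9, - 4/19, 1,1,1, 2,6,7, 7  ,  9, 9]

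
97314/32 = 48657/16  =  3041.06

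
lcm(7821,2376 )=187704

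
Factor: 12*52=624 = 2^4*3^1*13^1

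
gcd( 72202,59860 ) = 2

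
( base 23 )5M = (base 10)137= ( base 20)6h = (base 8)211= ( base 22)65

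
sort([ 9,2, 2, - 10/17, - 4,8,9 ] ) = [-4, - 10/17,2,2,  8, 9, 9] 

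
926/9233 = 926/9233 = 0.10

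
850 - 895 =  - 45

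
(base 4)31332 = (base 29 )11o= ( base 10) 894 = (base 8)1576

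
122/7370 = 61/3685 = 0.02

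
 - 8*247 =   -  1976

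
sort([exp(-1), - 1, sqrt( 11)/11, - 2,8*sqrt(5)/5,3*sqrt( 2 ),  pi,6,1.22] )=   [ - 2,  -  1,sqrt( 11 )/11,exp ( - 1) , 1.22,pi,8*sqrt( 5)/5,  3*sqrt( 2),6]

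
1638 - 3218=- 1580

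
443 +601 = 1044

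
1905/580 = 3  +  33/116 = 3.28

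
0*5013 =0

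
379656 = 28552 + 351104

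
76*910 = 69160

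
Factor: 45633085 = 5^1*31^2*9497^1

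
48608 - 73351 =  - 24743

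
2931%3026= 2931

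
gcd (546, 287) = 7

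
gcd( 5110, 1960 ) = 70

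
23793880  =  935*25448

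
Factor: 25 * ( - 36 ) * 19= - 2^2*3^2*5^2*19^1  =  - 17100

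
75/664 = 75/664= 0.11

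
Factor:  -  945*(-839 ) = 3^3*5^1*7^1*839^1 =792855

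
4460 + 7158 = 11618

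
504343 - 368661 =135682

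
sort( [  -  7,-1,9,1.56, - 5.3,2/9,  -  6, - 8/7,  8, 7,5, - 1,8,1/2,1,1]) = [ - 7, - 6, -5.3,-8/7,-1, - 1 , 2/9,1/2,1,1 , 1.56,5,7,8, 8, 9 ]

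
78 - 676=-598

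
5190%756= 654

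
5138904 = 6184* 831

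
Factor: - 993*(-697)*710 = 2^1 * 3^1*5^1*17^1*41^1 * 71^1 * 331^1 = 491405910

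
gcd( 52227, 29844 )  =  7461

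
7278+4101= 11379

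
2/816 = 1/408   =  0.00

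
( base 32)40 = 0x80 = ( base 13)9b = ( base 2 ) 10000000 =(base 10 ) 128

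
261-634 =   -  373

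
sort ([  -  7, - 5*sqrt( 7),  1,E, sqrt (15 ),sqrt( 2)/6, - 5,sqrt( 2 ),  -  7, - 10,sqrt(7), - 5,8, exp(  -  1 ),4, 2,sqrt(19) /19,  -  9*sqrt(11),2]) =[ - 9*sqrt ( 11), - 5*sqrt( 7),  -  10, - 7,-7,-5, - 5,sqrt(19)/19, sqrt( 2)/6, exp(-1),1,sqrt (2 ),2,2,sqrt (7 ), E,sqrt (15),4,8]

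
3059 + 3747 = 6806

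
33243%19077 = 14166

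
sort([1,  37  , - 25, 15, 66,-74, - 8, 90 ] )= [ - 74,  -  25,  -  8, 1 , 15,37,66, 90]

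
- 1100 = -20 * 55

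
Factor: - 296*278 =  - 82288 = - 2^4*37^1*139^1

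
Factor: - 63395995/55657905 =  - 3^( - 1)*13^1*67^ ( - 1 )*55381^(  -  1) * 975323^1 = -12679199/11131581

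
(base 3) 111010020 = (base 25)F7E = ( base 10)9564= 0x255C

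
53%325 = 53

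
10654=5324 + 5330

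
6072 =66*92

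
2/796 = 1/398 = 0.00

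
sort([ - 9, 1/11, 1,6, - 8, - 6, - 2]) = [ - 9,  -  8, - 6,  -  2,  1/11, 1, 6]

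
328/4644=82/1161 = 0.07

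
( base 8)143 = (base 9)120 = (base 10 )99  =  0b1100011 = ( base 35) 2T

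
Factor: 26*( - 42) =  - 2^2*3^1 * 7^1*13^1 =-  1092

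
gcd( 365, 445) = 5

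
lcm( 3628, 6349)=25396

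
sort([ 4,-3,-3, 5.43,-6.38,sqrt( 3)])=[ - 6.38, - 3, - 3, sqrt( 3 ), 4, 5.43]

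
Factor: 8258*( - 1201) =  - 9917858 = -2^1 *1201^1*4129^1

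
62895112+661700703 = 724595815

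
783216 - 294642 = 488574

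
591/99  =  5 + 32/33=5.97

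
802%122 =70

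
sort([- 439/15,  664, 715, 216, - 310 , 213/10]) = [ - 310, - 439/15,213/10, 216 , 664,715] 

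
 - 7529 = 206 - 7735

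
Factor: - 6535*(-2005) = 5^2*401^1*1307^1 = 13102675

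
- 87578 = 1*( - 87578)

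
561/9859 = 561/9859=0.06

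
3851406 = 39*98754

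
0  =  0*961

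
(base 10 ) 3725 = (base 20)965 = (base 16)E8D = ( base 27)52Q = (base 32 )3kd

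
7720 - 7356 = 364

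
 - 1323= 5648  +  -6971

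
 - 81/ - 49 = 1+32/49 = 1.65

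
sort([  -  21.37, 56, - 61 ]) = [ - 61 , - 21.37,56]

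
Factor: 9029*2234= 20170786 = 2^1*1117^1*9029^1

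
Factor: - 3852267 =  - 3^1*389^1*3301^1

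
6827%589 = 348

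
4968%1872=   1224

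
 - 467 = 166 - 633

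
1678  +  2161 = 3839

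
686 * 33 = 22638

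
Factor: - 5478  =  -2^1 * 3^1* 11^1 *83^1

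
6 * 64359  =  386154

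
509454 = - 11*(-46314)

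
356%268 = 88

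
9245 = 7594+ 1651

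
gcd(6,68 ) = 2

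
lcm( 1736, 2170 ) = 8680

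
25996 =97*268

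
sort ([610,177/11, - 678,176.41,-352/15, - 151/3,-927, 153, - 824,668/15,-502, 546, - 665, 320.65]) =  [-927,- 824 , - 678, - 665,-502, - 151/3, - 352/15,177/11,668/15, 153, 176.41, 320.65,  546, 610 ] 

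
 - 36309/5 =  - 36309/5 = - 7261.80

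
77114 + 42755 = 119869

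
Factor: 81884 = 2^2*11^1*1861^1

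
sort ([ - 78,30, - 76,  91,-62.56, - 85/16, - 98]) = [ - 98, - 78, - 76,-62.56, - 85/16,30,91]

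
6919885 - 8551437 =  - 1631552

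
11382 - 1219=10163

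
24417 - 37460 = -13043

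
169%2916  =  169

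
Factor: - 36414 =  - 2^1 * 3^2*7^1 * 17^2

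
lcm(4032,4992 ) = 104832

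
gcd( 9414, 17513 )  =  1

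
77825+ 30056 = 107881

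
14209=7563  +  6646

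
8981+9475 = 18456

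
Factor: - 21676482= - 2^1*3^2*59^1 * 20411^1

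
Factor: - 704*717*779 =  - 393214272=- 2^6 * 3^1*11^1 * 19^1 * 41^1*239^1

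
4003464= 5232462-1228998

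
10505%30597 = 10505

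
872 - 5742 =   -  4870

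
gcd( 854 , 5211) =1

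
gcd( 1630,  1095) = 5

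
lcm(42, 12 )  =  84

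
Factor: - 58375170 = - 2^1* 3^2*5^1*7^3 * 31^1 * 61^1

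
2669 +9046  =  11715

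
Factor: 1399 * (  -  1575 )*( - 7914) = 2^1*3^3*5^2*7^1*1319^1 * 1399^1= 17437905450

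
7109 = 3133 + 3976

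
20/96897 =20/96897 = 0.00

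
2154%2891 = 2154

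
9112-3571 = 5541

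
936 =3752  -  2816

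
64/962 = 32/481 = 0.07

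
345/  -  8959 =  - 1  +  8614/8959  =  - 0.04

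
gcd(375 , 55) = 5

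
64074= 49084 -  - 14990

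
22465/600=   37  +  53/120= 37.44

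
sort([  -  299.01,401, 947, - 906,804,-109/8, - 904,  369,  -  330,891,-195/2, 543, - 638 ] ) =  [ - 906, - 904, - 638,  -  330, - 299.01,  -  195/2, - 109/8 , 369,401,543 , 804,  891,947 ]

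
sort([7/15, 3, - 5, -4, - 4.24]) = [ - 5,-4.24, - 4, 7/15, 3 ] 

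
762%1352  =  762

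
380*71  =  26980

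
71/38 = 1+33/38= 1.87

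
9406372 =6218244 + 3188128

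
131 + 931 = 1062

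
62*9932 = 615784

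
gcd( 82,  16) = 2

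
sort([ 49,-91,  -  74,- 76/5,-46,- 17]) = [-91, - 74 , - 46,-17, - 76/5,49]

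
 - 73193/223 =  - 329 + 174/223 =- 328.22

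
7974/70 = 113+32/35 = 113.91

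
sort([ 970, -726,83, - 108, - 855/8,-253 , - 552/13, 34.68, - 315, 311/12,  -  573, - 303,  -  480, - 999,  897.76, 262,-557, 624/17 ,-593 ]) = [ - 999 , - 726, - 593,-573,  -  557, - 480  ,-315,-303, - 253, - 108, - 855/8,  -  552/13, 311/12,  34.68, 624/17, 83, 262, 897.76,  970]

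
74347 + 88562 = 162909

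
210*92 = 19320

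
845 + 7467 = 8312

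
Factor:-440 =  - 2^3 * 5^1*11^1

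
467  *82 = 38294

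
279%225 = 54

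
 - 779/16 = - 49 + 5/16=- 48.69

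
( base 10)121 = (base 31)3S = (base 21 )5g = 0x79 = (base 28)49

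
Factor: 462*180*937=77920920 =2^3*3^3*5^1*7^1*11^1*937^1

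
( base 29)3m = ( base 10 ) 109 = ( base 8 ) 155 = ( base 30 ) 3J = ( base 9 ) 131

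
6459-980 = 5479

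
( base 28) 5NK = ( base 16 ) 11e8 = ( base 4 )1013220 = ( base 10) 4584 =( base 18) e2c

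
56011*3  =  168033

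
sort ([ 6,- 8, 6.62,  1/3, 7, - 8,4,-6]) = [ - 8,  -  8, - 6,1/3 , 4,6, 6.62,7]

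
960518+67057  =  1027575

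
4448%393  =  125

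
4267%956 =443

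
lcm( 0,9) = 0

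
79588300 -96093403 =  - 16505103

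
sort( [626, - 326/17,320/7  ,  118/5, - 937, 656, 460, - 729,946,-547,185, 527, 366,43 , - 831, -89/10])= [ - 937,- 831 , - 729,-547, - 326/17, - 89/10,118/5,  43,320/7, 185, 366, 460,527,626,656,946]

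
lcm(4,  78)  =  156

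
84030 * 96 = 8066880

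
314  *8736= 2743104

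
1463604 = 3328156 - 1864552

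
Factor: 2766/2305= 6/5= 2^1*3^1 *5^( - 1)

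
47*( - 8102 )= - 380794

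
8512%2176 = 1984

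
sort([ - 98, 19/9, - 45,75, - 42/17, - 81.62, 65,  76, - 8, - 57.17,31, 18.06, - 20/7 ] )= [ - 98, - 81.62,  -  57.17,-45, - 8, - 20/7, - 42/17, 19/9,18.06,31,  65 , 75, 76] 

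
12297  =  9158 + 3139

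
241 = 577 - 336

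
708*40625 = 28762500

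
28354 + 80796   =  109150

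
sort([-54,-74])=[ - 74, - 54] 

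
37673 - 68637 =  - 30964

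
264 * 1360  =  359040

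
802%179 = 86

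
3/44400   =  1/14800 = 0.00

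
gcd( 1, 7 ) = 1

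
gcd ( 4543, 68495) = 7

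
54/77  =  54/77 = 0.70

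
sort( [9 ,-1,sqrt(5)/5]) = [ - 1,sqrt(5 )/5,9]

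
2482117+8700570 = 11182687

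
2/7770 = 1/3885  =  0.00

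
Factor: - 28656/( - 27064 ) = 2^1*3^2 * 17^ ( -1 ) = 18/17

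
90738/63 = 1440+ 2/7 = 1440.29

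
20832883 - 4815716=16017167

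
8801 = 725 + 8076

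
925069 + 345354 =1270423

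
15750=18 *875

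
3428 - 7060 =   -  3632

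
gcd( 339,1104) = 3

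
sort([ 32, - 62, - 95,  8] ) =[ - 95, - 62, 8,  32]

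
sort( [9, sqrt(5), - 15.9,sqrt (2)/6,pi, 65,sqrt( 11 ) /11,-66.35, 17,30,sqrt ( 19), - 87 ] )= [-87, - 66.35,-15.9,sqrt( 2) /6, sqrt( 11)/11, sqrt(5) , pi,sqrt( 19 ),9,17,30, 65 ] 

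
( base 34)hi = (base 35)H1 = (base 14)308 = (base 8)1124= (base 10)596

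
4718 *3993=18838974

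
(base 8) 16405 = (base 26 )apj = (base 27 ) A54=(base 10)7429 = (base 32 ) 785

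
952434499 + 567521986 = 1519956485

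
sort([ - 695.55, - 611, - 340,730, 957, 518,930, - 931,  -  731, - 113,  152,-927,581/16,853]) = [-931, - 927,-731,-695.55, - 611, - 340, -113,581/16, 152, 518,730,853,930,957] 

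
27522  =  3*9174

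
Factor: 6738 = 2^1*3^1 * 1123^1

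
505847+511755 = 1017602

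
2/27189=2/27189 = 0.00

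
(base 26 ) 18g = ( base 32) s4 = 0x384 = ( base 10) 900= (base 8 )1604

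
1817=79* 23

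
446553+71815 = 518368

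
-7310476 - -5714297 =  - 1596179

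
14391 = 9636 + 4755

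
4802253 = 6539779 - 1737526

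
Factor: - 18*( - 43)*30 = 23220 = 2^2*3^3*5^1*43^1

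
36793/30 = 36793/30 = 1226.43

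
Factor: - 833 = - 7^2*17^1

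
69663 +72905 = 142568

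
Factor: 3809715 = 3^1 *5^1 *7^1*13^1*2791^1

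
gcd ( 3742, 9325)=1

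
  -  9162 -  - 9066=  - 96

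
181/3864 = 181/3864 = 0.05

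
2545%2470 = 75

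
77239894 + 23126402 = 100366296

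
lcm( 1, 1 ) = 1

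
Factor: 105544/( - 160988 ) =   -  2^1* 79^1*241^(  -  1 )= - 158/241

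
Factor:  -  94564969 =-29^1*827^1*3943^1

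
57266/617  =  92+502/617 = 92.81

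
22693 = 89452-66759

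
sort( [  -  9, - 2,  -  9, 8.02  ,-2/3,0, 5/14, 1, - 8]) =[ -9, - 9, - 8, - 2 , - 2/3, 0,5/14,1, 8.02 ] 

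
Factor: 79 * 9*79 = 56169  =  3^2*79^2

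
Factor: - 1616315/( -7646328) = 2^( - 3 )*3^ (  -  2 )*5^1*17^( - 1 )*29^1*71^1*157^1 *6247^( - 1) 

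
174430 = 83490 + 90940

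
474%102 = 66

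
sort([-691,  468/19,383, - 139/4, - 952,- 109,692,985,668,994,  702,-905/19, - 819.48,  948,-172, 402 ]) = [  -  952 , - 819.48, -691, - 172,-109, - 905/19, - 139/4,468/19,383, 402, 668,692,702,948,985,994] 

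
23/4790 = 23/4790 = 0.00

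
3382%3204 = 178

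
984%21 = 18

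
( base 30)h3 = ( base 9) 630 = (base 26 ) jj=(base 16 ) 201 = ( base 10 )513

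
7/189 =1/27 =0.04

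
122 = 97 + 25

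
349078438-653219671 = -304141233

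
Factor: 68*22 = 2^3*11^1 * 17^1 = 1496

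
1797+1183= 2980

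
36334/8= 4541 + 3/4 =4541.75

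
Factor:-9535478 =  -2^1*23^1*207293^1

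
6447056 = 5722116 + 724940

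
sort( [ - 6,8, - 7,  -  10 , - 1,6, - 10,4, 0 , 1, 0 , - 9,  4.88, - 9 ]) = [-10 , - 10, - 9, - 9,-7, - 6 ,  -  1,0, 0 , 1,4,4.88,6, 8]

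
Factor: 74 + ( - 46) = 28 = 2^2*7^1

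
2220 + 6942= 9162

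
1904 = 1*1904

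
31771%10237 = 1060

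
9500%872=780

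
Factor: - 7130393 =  - 7130393^1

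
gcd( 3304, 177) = 59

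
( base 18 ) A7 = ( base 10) 187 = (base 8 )273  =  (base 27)6P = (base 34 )5H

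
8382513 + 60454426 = 68836939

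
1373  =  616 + 757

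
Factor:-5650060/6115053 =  - 2^2*3^( - 1 ) *5^1*7^ (-2)*13^1*17^( - 1)*31^1 * 701^1*2447^ ( - 1)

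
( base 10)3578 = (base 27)4OE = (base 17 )c68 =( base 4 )313322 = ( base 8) 6772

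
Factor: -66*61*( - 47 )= 189222=2^1*3^1*11^1 * 47^1 * 61^1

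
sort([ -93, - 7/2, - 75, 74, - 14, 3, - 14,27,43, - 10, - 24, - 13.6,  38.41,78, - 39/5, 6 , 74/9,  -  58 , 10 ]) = [ - 93, - 75, - 58, - 24, - 14, - 14,-13.6, - 10, - 39/5, - 7/2, 3 , 6, 74/9 , 10,  27,38.41, 43,74, 78]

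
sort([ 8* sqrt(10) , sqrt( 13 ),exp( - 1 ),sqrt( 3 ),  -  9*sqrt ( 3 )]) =[ - 9*sqrt( 3 ),exp( - 1), sqrt( 3 ),sqrt( 13 ),8*sqrt( 10)]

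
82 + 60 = 142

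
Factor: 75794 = 2^1 * 37897^1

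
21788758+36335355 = 58124113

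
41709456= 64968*642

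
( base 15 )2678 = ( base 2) 10000000010101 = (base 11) 6197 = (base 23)fc2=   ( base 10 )8213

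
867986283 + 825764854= 1693751137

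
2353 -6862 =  - 4509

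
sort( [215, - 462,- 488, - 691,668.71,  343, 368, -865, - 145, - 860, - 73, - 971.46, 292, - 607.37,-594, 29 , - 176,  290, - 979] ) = [-979, - 971.46,  -  865,  -  860, - 691,-607.37, - 594,-488, - 462, - 176, - 145, - 73, 29, 215,290,292 , 343, 368, 668.71] 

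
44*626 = 27544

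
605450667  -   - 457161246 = 1062611913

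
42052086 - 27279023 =14773063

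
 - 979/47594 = - 1 + 46615/47594 = - 0.02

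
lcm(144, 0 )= 0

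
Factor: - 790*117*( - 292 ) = 2^3 * 3^2*5^1*13^1*73^1*79^1 = 26989560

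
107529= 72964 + 34565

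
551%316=235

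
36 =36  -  0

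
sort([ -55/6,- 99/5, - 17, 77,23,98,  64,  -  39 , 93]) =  [-39, - 99/5, - 17,  -  55/6,23, 64,77, 93, 98 ]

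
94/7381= 94/7381= 0.01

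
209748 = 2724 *77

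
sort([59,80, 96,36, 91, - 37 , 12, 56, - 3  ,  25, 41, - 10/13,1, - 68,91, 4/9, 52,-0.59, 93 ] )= [ - 68,-37,  -  3, -10/13,  -  0.59,4/9,1 , 12,25,  36,41, 52, 56, 59, 80, 91,  91,93, 96 ]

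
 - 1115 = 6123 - 7238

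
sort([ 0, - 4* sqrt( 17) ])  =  [ - 4*sqrt(17), 0 ]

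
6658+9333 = 15991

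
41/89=41/89 = 0.46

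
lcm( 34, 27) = 918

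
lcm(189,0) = 0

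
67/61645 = 67/61645 = 0.00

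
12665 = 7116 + 5549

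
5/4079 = 5/4079= 0.00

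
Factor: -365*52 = - 2^2*5^1*13^1*73^1 = - 18980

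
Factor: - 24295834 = - 2^1*12147917^1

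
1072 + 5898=6970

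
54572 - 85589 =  - 31017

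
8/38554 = 4/19277= 0.00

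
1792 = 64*28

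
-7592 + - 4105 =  - 11697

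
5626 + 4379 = 10005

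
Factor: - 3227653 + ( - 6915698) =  - 10143351 = - 3^2*1127039^1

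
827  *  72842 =60240334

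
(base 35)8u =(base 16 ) 136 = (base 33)9D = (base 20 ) FA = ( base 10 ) 310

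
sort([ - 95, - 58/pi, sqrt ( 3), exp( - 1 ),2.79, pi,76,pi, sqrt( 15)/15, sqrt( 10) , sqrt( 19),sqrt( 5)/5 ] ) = [-95, - 58/pi,sqrt(15)/15, exp( - 1)  ,  sqrt(5)/5, sqrt(3), 2.79,pi,pi , sqrt( 10),  sqrt(19), 76]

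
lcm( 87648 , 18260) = 438240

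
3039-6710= - 3671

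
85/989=85/989   =  0.09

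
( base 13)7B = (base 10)102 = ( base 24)46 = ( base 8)146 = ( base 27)3L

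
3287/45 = 73+2/45=73.04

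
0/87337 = 0 = 0.00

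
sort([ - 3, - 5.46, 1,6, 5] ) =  [ - 5.46, - 3, 1, 5, 6] 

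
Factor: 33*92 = 3036 =2^2*3^1* 11^1*23^1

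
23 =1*23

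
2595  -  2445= 150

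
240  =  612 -372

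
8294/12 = 691 + 1/6   =  691.17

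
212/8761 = 212/8761 = 0.02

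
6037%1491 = 73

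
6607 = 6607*1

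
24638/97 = 254= 254.00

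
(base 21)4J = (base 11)94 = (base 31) 3A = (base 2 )1100111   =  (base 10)103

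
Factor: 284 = 2^2 *71^1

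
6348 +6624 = 12972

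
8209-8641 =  - 432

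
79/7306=79/7306 = 0.01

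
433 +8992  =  9425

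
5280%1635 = 375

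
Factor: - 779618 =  - 2^1 * 7^1*233^1*239^1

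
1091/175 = 6+41/175 = 6.23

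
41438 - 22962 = 18476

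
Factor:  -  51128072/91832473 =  -2^3*29^( - 1 )*3166637^(  -  1 )*6391009^1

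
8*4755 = 38040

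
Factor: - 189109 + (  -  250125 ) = -2^1 * 29^1 * 7573^1 = - 439234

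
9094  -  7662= 1432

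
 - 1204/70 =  - 18+4/5 = - 17.20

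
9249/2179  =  9249/2179 = 4.24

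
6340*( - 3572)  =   - 22646480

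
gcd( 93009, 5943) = 21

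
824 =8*103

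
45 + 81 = 126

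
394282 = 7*56326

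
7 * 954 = 6678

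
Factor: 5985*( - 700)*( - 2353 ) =9857893500= 2^2*3^2 * 5^3* 7^2 * 13^1*19^1*181^1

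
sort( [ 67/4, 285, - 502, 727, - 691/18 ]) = [ - 502,  -  691/18,67/4, 285,727]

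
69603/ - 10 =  - 6961  +  7/10 = - 6960.30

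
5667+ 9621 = 15288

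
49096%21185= 6726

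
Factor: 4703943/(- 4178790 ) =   -  1567981/1392930 = -  2^( - 1 )*3^( - 3 )*5^( -1 )* 7^ ( - 1)*11^( - 1)*67^ (-1 )*1567981^1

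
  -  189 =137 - 326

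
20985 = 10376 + 10609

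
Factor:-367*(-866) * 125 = 2^1*5^3*367^1*433^1 = 39727750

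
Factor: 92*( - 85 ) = - 7820 = -  2^2*5^1*17^1*23^1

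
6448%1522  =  360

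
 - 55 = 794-849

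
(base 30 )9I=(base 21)df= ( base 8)440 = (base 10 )288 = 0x120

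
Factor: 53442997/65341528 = 2^( - 3)*7^( - 1)*23^( - 1 )*97^(- 1 )*127^1*523^( - 1 )*420811^1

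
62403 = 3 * 20801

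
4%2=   0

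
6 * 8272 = 49632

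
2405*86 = 206830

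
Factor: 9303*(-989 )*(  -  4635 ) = 42645091545 = 3^3*  5^1*7^1*23^1*43^1*103^1*443^1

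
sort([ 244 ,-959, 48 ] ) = [-959, 48,  244]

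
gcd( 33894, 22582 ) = 14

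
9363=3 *3121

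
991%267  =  190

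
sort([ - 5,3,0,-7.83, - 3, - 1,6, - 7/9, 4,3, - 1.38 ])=[ - 7.83, - 5, - 3,  -  1.38, - 1, - 7/9, 0,3,3, 4,6 ] 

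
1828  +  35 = 1863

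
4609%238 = 87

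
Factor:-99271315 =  -5^1*11^1*13^1*138841^1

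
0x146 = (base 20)g6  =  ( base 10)326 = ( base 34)9K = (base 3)110002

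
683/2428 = 683/2428 = 0.28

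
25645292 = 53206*482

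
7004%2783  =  1438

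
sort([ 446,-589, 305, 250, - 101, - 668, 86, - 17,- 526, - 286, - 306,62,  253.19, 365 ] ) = [ - 668, - 589, - 526, - 306 , -286, - 101, - 17,62, 86,  250,253.19,  305,  365, 446] 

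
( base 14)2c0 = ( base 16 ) 230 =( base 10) 560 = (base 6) 2332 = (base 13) 341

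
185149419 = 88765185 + 96384234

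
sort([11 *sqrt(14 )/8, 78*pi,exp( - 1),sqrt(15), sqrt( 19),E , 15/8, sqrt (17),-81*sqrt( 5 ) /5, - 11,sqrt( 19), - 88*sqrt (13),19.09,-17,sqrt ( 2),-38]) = [ - 88*sqrt( 13 ),- 38,-81 * sqrt( 5 ) /5, - 17,-11,exp ( - 1),sqrt(2 ),15/8, E, sqrt( 15 ),sqrt(17),sqrt( 19),sqrt( 19) , 11*sqrt( 14 )/8, 19.09, 78 *pi] 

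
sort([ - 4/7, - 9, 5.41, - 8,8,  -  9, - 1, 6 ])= [ - 9,  -  9, - 8, - 1,  -  4/7, 5.41 , 6,8 ] 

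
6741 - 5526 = 1215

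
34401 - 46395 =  - 11994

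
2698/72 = 1349/36 = 37.47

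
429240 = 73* 5880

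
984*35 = 34440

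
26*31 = 806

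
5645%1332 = 317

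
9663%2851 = 1110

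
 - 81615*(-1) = 81615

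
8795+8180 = 16975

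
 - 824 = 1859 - 2683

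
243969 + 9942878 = 10186847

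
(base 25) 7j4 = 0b1001011110110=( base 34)46q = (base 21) B03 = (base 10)4854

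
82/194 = 41/97 = 0.42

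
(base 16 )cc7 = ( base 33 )304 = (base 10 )3271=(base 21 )78g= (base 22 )6gf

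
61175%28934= 3307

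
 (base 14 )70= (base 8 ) 142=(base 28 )3E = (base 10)98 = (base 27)3h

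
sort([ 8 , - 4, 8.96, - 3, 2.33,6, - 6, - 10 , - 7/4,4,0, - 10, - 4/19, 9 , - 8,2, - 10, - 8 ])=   [ - 10, - 10, - 10, - 8,-8,-6, - 4, - 3 , - 7/4, - 4/19, 0 , 2, 2.33, 4,6,8 , 8.96,  9]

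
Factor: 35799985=5^1*13^1*61^1*9029^1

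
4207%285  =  217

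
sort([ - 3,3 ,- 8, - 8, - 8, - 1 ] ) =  [  -  8, - 8, - 8, - 3,  -  1, 3 ] 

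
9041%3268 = 2505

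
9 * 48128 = 433152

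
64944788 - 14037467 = 50907321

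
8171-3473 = 4698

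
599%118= 9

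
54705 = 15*3647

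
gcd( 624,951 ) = 3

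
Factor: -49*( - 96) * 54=2^6*3^4 * 7^2 = 254016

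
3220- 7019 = - 3799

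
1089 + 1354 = 2443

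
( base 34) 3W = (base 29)4i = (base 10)134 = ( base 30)4e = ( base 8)206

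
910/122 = 7  +  28/61  =  7.46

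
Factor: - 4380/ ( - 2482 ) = 2^1*3^1*5^1 * 17^ ( - 1 )  =  30/17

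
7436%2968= 1500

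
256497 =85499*3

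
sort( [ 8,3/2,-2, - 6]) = [-6, - 2, 3/2,8 ] 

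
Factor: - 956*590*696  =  -392571840=- 2^6*3^1*5^1* 29^1*59^1*239^1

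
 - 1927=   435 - 2362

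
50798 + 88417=139215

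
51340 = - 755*( - 68)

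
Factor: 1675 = 5^2* 67^1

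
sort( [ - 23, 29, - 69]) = [-69, - 23, 29] 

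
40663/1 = 40663= 40663.00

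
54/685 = 54/685 = 0.08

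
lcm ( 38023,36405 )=1711035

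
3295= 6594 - 3299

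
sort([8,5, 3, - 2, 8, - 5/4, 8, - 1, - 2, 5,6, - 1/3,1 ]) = [ - 2,-2, - 5/4, - 1 , - 1/3,1, 3, 5,5, 6,8,8,8]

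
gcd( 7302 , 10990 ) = 2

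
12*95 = 1140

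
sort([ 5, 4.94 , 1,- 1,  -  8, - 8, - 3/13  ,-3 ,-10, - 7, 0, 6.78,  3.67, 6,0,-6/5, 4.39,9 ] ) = [ - 10, - 8, - 8, - 7, - 3,-6/5, - 1, - 3/13, 0,  0, 1,3.67 , 4.39,  4.94, 5, 6, 6.78,9]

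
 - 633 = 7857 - 8490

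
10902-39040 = -28138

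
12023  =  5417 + 6606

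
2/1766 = 1/883 =0.00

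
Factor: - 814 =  - 2^1*11^1 * 37^1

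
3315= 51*65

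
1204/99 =12  +  16/99 = 12.16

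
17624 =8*2203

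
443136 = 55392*8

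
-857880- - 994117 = 136237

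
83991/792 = 106 + 13/264 = 106.05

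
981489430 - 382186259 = 599303171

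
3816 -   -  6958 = 10774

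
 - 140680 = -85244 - 55436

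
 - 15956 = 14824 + -30780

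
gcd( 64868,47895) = 1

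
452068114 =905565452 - 453497338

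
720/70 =10  +  2/7 = 10.29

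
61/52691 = 61/52691= 0.00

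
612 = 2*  306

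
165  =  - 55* ( - 3 )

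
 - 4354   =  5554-9908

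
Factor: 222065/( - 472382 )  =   - 2^( - 1) * 5^1*23^1*251^( - 1)*941^(-1 )* 1931^1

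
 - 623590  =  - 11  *56690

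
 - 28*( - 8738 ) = 244664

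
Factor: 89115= 3^1*5^1*13^1  *  457^1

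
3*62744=188232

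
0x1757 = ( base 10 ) 5975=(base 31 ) 66n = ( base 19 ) ga9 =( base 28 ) 7HB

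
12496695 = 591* 21145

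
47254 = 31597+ 15657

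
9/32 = 9/32 = 0.28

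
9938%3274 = 116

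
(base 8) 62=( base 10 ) 50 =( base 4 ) 302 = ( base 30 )1k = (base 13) 3b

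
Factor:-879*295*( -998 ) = 258786390=2^1*3^1*5^1*59^1*293^1*499^1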